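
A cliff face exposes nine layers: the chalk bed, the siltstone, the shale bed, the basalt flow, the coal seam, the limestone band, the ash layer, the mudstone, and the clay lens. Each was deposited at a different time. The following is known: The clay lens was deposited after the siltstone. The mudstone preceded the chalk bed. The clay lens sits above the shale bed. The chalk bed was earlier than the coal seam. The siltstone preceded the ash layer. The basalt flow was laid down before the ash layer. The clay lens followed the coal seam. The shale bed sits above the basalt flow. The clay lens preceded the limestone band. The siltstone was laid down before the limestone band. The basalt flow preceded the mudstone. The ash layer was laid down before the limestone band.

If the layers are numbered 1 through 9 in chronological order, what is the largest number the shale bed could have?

7

The shale bed must come before the clay lens and the limestone band — 2 layers forced after it.
Everything else can be placed before the shale bed in some valid order, so the shale bed can sit as late as position 9 − 2 = 7.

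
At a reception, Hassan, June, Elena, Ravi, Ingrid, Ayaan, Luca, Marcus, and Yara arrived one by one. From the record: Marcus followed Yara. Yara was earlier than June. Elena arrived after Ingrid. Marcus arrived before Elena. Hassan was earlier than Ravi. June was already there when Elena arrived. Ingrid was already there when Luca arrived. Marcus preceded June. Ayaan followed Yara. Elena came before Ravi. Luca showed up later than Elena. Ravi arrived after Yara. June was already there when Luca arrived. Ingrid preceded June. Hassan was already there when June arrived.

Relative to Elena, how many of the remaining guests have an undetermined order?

Forced before Elena: Hassan, Ingrid, June, Marcus, and Yara; forced after Elena: Luca and Ravi.
That leaves Ayaan with no forced order relative to Elena — 1.

1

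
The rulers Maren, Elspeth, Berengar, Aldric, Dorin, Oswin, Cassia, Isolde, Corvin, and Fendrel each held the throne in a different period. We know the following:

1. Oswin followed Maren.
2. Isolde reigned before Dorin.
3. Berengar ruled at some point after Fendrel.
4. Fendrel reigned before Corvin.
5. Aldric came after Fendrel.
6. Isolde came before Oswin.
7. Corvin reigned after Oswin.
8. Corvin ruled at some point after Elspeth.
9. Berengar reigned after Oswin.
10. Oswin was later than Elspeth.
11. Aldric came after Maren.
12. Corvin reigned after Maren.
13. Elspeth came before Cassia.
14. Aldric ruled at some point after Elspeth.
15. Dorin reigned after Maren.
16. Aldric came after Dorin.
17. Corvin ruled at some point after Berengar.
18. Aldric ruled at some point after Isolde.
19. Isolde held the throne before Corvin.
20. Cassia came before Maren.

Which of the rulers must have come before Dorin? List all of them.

Cassia, Elspeth, Isolde, Maren

Directly stated before Dorin: Isolde and Maren.
Cassia reaches Dorin via Cassia → Maren → Dorin.
Elspeth reaches Dorin via Elspeth → Cassia → Maren → Dorin.
No chain forces Berengar (or any of the others) ahead of Dorin.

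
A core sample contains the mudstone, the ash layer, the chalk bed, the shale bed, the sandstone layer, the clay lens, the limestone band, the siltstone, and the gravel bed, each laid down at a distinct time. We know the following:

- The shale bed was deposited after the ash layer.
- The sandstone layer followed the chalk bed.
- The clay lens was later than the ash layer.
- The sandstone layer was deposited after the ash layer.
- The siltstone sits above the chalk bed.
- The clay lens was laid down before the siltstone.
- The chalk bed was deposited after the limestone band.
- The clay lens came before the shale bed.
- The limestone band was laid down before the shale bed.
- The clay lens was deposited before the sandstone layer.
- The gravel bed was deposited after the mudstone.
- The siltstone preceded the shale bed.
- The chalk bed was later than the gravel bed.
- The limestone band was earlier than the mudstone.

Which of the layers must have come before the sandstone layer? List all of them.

the ash layer, the chalk bed, the clay lens, the gravel bed, the limestone band, the mudstone

Directly stated before the sandstone layer: the ash layer, the chalk bed, and the clay lens.
The gravel bed reaches the sandstone layer via the gravel bed → the chalk bed → the sandstone layer.
The limestone band reaches the sandstone layer via the limestone band → the chalk bed → the sandstone layer.
The mudstone reaches the sandstone layer via the mudstone → the gravel bed → the chalk bed → the sandstone layer.
No chain forces the shale bed (or any of the others) ahead of the sandstone layer.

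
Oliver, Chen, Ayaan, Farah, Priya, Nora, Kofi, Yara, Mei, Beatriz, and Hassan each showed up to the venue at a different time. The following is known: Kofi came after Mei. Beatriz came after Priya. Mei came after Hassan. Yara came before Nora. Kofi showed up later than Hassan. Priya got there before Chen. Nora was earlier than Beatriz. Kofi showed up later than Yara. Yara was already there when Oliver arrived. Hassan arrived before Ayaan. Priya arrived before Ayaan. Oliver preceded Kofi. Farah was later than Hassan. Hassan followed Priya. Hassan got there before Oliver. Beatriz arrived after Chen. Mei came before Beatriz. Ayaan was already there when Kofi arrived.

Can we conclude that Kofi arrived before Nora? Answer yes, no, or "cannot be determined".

No chain of stated constraints runs from Kofi to Nora, and none runs from Nora to Kofi either.
So the relative order of Kofi and Nora is not fixed by the given facts.

cannot be determined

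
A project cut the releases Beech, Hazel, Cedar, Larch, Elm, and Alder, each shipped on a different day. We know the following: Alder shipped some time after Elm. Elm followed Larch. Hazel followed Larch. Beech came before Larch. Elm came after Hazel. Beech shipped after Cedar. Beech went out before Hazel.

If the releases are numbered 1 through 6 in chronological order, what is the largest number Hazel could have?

Hazel must come before Alder and Elm — 2 releases forced after it.
Everything else can be placed before Hazel in some valid order, so Hazel can sit as late as position 6 − 2 = 4.

4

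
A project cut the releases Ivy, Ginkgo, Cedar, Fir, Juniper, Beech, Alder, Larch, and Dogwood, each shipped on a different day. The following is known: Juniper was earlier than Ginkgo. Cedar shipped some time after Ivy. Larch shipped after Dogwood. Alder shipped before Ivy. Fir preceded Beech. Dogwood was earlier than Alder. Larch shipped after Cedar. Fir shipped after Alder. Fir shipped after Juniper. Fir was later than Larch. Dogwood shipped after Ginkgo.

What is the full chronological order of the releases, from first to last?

The constraints fix every adjacent pair, so only one ordering works:
Juniper → Ginkgo → Dogwood → Alder → Ivy → Cedar → Larch → Fir → Beech.

Juniper, Ginkgo, Dogwood, Alder, Ivy, Cedar, Larch, Fir, Beech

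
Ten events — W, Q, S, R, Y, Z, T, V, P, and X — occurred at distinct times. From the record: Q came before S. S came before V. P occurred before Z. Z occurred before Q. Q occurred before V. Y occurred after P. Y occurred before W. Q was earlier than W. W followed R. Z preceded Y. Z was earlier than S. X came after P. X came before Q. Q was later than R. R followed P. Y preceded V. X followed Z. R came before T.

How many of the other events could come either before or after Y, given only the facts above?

Forced before Y: P and Z; forced after Y: V and W.
That leaves Q, R, S, T, and X with no forced order relative to Y — 5.

5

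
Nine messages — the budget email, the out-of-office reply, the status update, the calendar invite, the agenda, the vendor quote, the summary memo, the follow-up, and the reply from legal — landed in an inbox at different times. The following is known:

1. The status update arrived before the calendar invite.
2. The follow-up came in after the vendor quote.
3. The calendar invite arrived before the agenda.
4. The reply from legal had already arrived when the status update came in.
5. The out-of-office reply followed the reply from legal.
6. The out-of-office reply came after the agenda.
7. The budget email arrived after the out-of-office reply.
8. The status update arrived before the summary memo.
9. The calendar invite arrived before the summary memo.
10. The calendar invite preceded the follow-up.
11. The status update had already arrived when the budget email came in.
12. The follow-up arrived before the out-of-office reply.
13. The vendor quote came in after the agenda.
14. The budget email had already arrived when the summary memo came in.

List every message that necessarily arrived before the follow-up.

the agenda, the calendar invite, the reply from legal, the status update, the vendor quote

Directly stated before the follow-up: the calendar invite and the vendor quote.
The agenda reaches the follow-up via the agenda → the vendor quote → the follow-up.
The reply from legal reaches the follow-up via the reply from legal → the status update → the calendar invite → the follow-up.
The status update reaches the follow-up via the status update → the calendar invite → the follow-up.
No chain forces the budget email (or any of the others) ahead of the follow-up.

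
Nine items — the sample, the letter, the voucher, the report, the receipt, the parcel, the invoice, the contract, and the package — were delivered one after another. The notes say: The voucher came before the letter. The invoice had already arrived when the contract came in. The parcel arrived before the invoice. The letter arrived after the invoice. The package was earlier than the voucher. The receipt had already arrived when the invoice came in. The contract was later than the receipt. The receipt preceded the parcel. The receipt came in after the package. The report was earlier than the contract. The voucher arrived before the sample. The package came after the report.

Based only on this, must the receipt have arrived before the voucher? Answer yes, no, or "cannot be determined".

No chain of stated constraints runs from the receipt to the voucher, and none runs from the voucher to the receipt either.
So the relative order of the receipt and the voucher is not fixed by the given facts.

cannot be determined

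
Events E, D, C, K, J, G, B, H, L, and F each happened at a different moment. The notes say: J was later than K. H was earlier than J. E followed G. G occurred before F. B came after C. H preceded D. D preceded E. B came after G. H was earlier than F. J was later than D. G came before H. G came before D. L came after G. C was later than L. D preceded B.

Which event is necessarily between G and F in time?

Tracing the constraints gives G → H → F, so H sits after G and before F.
No other event is forced both after G and before F.

H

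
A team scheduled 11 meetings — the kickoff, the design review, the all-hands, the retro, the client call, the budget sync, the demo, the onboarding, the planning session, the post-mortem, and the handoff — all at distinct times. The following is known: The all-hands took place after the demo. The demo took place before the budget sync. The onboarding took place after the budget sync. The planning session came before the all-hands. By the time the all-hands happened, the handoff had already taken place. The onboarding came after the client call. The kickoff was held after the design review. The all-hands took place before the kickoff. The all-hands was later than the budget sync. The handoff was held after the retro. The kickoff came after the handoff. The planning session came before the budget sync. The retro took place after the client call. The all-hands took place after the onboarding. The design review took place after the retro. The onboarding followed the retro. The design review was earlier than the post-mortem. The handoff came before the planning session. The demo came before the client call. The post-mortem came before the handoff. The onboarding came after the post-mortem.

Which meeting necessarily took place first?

the demo

The demo has a chain of constraints placing it before every other meeting, so the demo must be first.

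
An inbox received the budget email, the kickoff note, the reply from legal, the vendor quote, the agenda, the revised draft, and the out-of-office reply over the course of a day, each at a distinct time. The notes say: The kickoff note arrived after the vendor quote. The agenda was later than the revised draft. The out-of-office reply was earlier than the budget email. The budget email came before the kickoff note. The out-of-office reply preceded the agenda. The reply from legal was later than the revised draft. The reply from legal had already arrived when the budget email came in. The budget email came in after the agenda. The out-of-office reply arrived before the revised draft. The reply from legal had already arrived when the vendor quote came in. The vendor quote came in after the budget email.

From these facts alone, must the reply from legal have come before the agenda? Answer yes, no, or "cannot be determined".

No chain of stated constraints runs from the reply from legal to the agenda, and none runs from the agenda to the reply from legal either.
So the relative order of the reply from legal and the agenda is not fixed by the given facts.

cannot be determined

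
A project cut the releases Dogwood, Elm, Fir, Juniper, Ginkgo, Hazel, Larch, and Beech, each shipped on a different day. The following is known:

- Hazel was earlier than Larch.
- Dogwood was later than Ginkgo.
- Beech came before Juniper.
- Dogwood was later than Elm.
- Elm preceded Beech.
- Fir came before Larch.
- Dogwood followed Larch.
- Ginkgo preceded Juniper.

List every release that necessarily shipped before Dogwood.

Directly stated before Dogwood: Elm, Ginkgo, and Larch.
Fir reaches Dogwood via Fir → Larch → Dogwood.
Hazel reaches Dogwood via Hazel → Larch → Dogwood.

Elm, Fir, Ginkgo, Hazel, Larch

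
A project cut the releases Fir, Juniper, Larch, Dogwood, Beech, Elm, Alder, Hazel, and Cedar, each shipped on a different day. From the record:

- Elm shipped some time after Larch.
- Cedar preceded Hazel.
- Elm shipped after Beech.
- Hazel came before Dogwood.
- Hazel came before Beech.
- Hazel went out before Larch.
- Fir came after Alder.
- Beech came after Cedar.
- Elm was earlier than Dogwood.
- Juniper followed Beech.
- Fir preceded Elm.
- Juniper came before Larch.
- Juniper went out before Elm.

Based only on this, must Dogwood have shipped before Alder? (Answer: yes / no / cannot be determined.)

no

Tracing the constraints gives Alder → Fir → Elm → Dogwood, so Alder must come before Dogwood.
That means Dogwood cannot be before Alder.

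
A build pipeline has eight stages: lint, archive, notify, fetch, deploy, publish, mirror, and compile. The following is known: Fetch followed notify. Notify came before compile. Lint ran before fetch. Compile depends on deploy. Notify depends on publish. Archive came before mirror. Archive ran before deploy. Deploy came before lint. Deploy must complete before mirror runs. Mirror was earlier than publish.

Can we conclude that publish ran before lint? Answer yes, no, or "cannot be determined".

No chain of stated constraints runs from publish to lint, and none runs from lint to publish either.
So the relative order of publish and lint is not fixed by the given facts.

cannot be determined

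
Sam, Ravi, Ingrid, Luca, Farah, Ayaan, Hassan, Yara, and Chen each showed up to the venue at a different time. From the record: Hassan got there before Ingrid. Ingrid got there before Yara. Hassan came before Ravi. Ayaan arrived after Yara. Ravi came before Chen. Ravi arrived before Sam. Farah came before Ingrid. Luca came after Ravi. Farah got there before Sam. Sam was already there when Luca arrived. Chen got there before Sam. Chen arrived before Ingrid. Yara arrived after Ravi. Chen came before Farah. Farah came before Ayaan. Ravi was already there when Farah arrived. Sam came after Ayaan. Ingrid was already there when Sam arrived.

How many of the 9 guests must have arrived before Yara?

Directly stated before Yara: Ingrid and Ravi.
Chen reaches Yara via Chen → Ingrid → Yara.
Farah reaches Yara via Farah → Ingrid → Yara.
Hassan reaches Yara via Hassan → Ravi → Yara.
No chain forces Ayaan (or any of the others) ahead of Yara.
That's Chen, Farah, Hassan, Ingrid, and Ravi — 5 in all.

5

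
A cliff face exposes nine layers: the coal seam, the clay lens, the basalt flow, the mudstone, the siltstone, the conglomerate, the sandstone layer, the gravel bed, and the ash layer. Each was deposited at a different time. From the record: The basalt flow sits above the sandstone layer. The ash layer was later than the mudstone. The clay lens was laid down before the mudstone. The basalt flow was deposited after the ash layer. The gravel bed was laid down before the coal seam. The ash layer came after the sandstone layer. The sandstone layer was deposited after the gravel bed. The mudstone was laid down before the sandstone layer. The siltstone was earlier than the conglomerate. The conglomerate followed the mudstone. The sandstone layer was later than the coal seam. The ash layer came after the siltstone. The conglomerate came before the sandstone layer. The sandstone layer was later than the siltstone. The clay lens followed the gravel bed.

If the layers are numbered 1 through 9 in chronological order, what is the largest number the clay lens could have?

4

The clay lens must come before the ash layer, the basalt flow, the conglomerate, the mudstone, and the sandstone layer — 5 layers forced after it.
Everything else can be placed before the clay lens in some valid order, so the clay lens can sit as late as position 9 − 5 = 4.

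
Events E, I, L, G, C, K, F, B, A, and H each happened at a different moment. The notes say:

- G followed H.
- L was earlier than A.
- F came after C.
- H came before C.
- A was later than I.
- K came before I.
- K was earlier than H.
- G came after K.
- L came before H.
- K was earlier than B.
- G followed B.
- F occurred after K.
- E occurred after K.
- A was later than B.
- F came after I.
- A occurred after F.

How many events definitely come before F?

Directly stated before F: C, I, and K.
H reaches F via H → C → F.
L reaches F via L → H → C → F.
That's C, H, I, K, and L — 5 in all.

5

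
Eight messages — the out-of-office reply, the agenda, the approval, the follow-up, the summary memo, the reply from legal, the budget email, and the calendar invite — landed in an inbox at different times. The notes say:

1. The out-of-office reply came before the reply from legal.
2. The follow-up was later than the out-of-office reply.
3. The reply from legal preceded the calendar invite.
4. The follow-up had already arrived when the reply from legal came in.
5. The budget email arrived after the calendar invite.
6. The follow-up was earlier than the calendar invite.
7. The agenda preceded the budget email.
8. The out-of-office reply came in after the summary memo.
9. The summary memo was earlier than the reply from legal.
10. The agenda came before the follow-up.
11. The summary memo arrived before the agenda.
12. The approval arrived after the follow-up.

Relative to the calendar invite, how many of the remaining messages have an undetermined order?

Forced before the calendar invite: the agenda, the follow-up, the out-of-office reply, the reply from legal, and the summary memo; forced after the calendar invite: the budget email.
That leaves the approval with no forced order relative to the calendar invite — 1.

1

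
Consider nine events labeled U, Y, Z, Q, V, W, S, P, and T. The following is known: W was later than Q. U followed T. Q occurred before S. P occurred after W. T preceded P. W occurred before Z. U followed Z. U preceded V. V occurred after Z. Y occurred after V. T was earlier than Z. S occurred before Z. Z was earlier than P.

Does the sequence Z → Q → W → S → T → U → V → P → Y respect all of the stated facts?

The constraints require S before Z, but in the proposed sequence Z appears ahead of S. That one violation is enough.

no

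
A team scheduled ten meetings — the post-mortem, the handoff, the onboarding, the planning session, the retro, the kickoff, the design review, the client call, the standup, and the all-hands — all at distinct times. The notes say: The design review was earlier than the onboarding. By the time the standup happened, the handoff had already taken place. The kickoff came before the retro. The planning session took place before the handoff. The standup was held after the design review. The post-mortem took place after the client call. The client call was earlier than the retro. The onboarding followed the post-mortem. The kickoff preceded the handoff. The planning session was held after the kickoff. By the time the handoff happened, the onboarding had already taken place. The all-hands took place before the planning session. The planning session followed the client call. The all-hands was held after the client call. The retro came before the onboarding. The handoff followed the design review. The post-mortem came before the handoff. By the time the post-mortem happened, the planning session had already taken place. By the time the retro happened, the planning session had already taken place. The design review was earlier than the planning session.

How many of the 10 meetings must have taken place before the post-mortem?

Directly stated before the post-mortem: the client call and the planning session.
The all-hands reaches the post-mortem via the all-hands → the planning session → the post-mortem.
The design review reaches the post-mortem via the design review → the planning session → the post-mortem.
The kickoff reaches the post-mortem via the kickoff → the planning session → the post-mortem.
That's the all-hands, the client call, the design review, the kickoff, and the planning session — 5 in all.

5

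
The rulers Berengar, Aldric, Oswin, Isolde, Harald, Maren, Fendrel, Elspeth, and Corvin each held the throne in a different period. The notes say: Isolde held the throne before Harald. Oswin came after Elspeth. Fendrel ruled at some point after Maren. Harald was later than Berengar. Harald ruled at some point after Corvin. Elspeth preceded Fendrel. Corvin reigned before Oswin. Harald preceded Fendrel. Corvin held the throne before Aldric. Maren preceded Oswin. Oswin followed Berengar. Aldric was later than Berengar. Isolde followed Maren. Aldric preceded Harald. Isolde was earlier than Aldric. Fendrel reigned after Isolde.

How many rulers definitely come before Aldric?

4

Directly stated before Aldric: Berengar, Corvin, and Isolde.
Maren reaches Aldric via Maren → Isolde → Aldric.
That's Berengar, Corvin, Isolde, and Maren — 4 in all.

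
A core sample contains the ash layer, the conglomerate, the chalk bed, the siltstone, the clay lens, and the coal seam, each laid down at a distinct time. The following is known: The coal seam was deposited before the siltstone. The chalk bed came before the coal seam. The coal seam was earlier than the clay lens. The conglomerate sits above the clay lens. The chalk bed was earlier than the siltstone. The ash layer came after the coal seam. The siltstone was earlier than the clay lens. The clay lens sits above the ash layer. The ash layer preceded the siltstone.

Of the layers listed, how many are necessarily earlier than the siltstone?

Directly stated before the siltstone: the ash layer, the chalk bed, and the coal seam.
No chain forces the conglomerate (or any of the others) ahead of the siltstone.
That's the ash layer, the chalk bed, and the coal seam — 3 in all.

3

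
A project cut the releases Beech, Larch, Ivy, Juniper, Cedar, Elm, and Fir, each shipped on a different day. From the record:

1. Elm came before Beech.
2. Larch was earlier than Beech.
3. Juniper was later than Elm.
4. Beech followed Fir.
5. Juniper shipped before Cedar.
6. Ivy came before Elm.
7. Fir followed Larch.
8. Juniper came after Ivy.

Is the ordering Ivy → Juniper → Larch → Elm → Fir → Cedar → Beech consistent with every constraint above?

The constraints require Elm before Juniper, but in the proposed sequence Juniper appears ahead of Elm. That one violation is enough.

no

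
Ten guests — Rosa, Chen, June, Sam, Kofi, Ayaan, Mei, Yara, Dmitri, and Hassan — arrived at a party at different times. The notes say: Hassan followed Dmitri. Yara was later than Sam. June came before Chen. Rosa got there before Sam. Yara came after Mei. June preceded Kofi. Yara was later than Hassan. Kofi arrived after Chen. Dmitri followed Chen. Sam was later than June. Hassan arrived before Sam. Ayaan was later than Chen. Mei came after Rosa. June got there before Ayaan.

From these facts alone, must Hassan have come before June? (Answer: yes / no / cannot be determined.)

Tracing the constraints gives June → Chen → Dmitri → Hassan, so June must come before Hassan.
That means Hassan cannot be before June.

no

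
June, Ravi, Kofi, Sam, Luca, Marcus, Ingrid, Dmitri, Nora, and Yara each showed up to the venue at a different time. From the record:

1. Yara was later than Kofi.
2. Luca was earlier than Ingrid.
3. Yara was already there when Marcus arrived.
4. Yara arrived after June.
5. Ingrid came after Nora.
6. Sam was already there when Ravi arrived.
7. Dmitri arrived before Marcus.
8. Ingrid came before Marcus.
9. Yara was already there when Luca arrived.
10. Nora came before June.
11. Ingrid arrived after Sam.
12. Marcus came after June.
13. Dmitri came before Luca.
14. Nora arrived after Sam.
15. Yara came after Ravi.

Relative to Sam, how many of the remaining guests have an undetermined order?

Forced after Sam: Ingrid, June, Luca, Marcus, Nora, Ravi, and Yara.
That leaves Dmitri and Kofi with no forced order relative to Sam — 2.

2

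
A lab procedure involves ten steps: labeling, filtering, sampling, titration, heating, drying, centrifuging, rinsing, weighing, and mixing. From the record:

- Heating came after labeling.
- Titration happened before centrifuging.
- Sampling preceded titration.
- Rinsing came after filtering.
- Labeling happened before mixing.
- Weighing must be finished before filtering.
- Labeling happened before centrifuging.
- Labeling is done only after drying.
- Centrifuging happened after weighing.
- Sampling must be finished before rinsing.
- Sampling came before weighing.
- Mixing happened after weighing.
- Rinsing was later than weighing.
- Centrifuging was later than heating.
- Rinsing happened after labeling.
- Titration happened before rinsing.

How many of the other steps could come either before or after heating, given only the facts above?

Forced before heating: drying and labeling; forced after heating: centrifuging.
That leaves filtering, mixing, rinsing, sampling, titration, and weighing with no forced order relative to heating — 6.

6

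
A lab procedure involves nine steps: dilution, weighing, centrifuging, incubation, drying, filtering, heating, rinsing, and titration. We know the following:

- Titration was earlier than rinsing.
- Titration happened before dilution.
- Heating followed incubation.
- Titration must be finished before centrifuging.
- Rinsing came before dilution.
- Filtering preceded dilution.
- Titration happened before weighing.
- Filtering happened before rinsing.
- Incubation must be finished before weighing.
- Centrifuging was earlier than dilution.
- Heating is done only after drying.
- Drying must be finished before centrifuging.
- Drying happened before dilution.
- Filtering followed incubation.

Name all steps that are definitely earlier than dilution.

centrifuging, drying, filtering, incubation, rinsing, titration

Directly stated before dilution: centrifuging, drying, filtering, rinsing, and titration.
Incubation reaches dilution via incubation → filtering → dilution.
No chain forces weighing (or any of the others) ahead of dilution.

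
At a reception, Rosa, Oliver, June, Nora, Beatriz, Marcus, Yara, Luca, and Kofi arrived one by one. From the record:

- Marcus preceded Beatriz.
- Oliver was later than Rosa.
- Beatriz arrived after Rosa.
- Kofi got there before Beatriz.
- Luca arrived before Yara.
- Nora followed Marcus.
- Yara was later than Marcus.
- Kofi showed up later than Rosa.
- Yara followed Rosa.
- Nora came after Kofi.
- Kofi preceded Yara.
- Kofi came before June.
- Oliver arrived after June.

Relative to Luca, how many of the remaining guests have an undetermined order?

Forced after Luca: Yara.
That leaves Beatriz, June, Kofi, Marcus, Nora, Oliver, and Rosa with no forced order relative to Luca — 7.

7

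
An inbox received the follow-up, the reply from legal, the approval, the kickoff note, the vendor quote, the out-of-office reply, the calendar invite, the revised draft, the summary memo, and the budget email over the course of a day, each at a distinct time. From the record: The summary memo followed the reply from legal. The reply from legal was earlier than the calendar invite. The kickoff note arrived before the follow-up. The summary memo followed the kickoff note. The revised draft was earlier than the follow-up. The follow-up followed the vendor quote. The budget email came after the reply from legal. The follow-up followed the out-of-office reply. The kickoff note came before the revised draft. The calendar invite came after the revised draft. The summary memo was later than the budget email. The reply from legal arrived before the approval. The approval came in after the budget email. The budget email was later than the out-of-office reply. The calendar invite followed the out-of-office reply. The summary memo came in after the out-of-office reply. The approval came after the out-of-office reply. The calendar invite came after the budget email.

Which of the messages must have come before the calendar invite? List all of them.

the budget email, the kickoff note, the out-of-office reply, the reply from legal, the revised draft

Directly stated before the calendar invite: the budget email, the out-of-office reply, the reply from legal, and the revised draft.
The kickoff note reaches the calendar invite via the kickoff note → the revised draft → the calendar invite.
No chain forces the follow-up (or any of the others) ahead of the calendar invite.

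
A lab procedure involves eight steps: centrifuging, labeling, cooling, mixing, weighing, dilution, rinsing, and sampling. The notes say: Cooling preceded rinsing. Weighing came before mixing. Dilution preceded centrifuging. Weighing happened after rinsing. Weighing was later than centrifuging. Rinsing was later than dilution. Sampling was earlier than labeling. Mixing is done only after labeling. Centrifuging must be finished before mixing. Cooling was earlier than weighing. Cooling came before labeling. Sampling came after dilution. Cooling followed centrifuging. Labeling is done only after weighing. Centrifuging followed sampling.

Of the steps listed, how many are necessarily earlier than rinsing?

Directly stated before rinsing: cooling and dilution.
Centrifuging reaches rinsing via centrifuging → cooling → rinsing.
Sampling reaches rinsing via sampling → centrifuging → cooling → rinsing.
That's centrifuging, cooling, dilution, and sampling — 4 in all.

4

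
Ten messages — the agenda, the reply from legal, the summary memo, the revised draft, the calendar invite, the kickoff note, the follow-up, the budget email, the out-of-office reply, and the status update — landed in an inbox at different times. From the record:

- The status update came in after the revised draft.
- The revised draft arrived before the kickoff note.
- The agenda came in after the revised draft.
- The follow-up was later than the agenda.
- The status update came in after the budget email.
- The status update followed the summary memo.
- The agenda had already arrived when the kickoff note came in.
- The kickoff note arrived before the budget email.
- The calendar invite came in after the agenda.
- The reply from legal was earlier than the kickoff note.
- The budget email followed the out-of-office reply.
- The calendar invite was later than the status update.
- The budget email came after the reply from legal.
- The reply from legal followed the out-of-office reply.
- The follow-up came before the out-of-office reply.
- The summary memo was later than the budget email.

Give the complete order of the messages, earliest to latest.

The constraints fix every adjacent pair, so only one ordering works:
the revised draft → the agenda → the follow-up → the out-of-office reply → the reply from legal → the kickoff note → the budget email → the summary memo → the status update → the calendar invite.

the revised draft, the agenda, the follow-up, the out-of-office reply, the reply from legal, the kickoff note, the budget email, the summary memo, the status update, the calendar invite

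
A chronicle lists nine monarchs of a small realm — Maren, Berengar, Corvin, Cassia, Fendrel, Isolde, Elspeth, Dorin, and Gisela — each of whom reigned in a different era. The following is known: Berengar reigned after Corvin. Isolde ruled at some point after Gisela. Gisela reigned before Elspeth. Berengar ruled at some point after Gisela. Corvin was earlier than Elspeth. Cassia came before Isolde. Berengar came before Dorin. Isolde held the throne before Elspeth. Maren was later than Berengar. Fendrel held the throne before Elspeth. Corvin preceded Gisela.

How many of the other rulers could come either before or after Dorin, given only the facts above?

Forced before Dorin: Berengar, Corvin, and Gisela.
That leaves Cassia, Elspeth, Fendrel, Isolde, and Maren with no forced order relative to Dorin — 5.

5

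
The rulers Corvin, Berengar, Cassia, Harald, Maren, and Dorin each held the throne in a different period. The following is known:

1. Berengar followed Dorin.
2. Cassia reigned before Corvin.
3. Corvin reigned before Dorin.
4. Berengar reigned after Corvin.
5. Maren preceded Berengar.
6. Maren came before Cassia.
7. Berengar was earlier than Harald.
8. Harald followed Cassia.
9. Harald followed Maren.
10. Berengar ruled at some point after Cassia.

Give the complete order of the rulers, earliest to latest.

Maren, Cassia, Corvin, Dorin, Berengar, Harald

The constraints fix every adjacent pair, so only one ordering works:
Maren → Cassia → Corvin → Dorin → Berengar → Harald.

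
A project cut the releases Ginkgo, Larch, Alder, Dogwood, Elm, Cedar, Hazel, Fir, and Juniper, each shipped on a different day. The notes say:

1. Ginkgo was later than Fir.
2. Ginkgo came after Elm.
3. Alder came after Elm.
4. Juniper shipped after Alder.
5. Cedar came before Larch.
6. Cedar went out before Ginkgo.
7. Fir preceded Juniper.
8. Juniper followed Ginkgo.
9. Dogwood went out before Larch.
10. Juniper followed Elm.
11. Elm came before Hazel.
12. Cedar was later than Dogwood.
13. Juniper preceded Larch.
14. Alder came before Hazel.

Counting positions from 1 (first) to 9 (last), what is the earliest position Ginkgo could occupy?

Cedar, Dogwood, Elm, and Fir must all come before Ginkgo — 4 forced predecessors.
Nothing else is forced ahead of Ginkgo, so its earliest slot is position 4 + 1 = 5.

5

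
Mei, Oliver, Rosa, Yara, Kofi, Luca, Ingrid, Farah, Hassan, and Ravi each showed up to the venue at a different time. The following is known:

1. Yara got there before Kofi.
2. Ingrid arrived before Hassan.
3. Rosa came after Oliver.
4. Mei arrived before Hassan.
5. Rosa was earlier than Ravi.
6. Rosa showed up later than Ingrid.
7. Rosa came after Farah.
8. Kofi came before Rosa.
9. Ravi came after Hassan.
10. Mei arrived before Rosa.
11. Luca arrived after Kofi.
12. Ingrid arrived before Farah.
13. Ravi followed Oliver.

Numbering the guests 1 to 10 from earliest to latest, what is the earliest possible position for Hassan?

Ingrid and Mei must both come before Hassan — 2 forced predecessors.
Nothing else is forced ahead of Hassan, so their earliest slot is position 2 + 1 = 3.

3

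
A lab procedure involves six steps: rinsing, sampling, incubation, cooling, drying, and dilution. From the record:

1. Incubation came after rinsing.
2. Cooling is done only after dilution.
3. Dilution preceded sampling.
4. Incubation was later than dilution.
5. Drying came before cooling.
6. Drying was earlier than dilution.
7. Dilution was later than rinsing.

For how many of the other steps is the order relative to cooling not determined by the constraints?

2

Forced before cooling: dilution, drying, and rinsing.
That leaves incubation and sampling with no forced order relative to cooling — 2.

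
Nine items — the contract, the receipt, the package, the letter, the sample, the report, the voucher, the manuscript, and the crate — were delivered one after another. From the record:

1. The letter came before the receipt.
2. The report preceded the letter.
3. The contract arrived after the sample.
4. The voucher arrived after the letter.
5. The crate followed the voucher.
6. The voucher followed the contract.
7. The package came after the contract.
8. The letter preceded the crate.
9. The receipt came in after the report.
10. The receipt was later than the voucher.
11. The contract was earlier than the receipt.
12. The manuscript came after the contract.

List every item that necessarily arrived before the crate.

Directly stated before the crate: the letter and the voucher.
The contract reaches the crate via the contract → the voucher → the crate.
The report reaches the crate via the report → the letter → the crate.
The sample reaches the crate via the sample → the contract → the voucher → the crate.
No chain forces the manuscript (or any of the others) ahead of the crate.

the contract, the letter, the report, the sample, the voucher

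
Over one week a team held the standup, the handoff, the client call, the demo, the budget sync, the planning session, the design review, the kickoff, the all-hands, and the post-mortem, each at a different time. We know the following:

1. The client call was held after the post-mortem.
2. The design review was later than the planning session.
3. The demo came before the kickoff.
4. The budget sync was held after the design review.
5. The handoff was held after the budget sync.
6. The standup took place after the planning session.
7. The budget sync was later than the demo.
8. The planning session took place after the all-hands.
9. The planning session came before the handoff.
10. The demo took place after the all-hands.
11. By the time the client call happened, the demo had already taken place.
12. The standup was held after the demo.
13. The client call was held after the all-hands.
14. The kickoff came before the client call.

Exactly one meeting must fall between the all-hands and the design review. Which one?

the planning session

Tracing the constraints gives the all-hands → the planning session → the design review, so the planning session sits after the all-hands and before the design review.
No other meeting is forced both after the all-hands and before the design review.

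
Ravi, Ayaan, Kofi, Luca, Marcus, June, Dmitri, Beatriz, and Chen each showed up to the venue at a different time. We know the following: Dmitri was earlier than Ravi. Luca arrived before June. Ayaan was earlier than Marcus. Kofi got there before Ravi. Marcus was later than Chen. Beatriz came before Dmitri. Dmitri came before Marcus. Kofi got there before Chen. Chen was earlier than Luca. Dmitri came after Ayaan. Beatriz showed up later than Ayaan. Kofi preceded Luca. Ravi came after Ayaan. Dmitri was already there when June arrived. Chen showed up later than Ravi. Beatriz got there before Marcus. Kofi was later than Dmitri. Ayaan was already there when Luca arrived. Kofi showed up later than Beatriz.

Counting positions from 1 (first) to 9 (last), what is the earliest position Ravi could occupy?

Ayaan, Beatriz, Dmitri, and Kofi must all come before Ravi — 4 forced predecessors.
Nothing else is forced ahead of Ravi, so their earliest slot is position 4 + 1 = 5.

5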